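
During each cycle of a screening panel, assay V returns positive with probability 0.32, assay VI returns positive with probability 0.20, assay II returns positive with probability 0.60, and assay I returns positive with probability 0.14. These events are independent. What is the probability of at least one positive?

P(none) = (1 − 0.32) × (1 − 0.20) × (1 − 0.60) × (1 − 0.14) = 0.68 × 0.80 × 0.40 × 0.86 = 0.187136
P(at least one) = 1 − 0.187136 = 0.812864

0.812864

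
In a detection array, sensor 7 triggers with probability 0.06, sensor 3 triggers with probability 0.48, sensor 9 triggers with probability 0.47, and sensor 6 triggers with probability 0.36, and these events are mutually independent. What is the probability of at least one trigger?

P(none) = (1 − 0.06) × (1 − 0.48) × (1 − 0.47) × (1 − 0.36) = 0.94 × 0.52 × 0.53 × 0.64 = 0.16580096
P(at least one) = 1 − 0.16580096 = 0.83419904

0.83419904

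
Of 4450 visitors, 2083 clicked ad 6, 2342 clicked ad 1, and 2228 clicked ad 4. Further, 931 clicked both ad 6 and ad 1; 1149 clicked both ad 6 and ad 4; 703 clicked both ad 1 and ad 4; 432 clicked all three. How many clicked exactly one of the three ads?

N(exactly one) = 2083 + 2342 + 2228 − 2·931 − 2·1149 − 2·703 + 3·432 = 2383

2383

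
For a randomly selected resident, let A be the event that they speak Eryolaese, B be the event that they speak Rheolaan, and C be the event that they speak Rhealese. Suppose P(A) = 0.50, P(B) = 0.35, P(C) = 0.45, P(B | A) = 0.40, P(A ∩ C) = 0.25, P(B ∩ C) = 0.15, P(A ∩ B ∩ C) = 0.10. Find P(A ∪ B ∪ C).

P(A ∩ B) = P(A)·P(B|A) = 0.50 × 0.40 = 0.20
P(A ∪ B ∪ C) = 0.50 + 0.35 + 0.45 − 0.20 − 0.25 − 0.15 + 0.10 = 0.80

0.80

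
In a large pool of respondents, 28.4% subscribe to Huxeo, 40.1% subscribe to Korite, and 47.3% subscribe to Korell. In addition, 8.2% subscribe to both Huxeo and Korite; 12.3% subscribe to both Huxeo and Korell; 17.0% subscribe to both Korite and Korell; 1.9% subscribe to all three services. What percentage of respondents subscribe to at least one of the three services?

80.2%

P(at least one) = 28.4 + 40.1 + 47.3 − 8.2 − 12.3 − 17.0 + 1.9 = 80.2%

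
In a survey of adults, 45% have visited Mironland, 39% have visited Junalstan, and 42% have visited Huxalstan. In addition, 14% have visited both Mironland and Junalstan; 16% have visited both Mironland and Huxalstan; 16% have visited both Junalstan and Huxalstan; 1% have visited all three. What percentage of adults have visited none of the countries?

By inclusion-exclusion,
P(at least one) = 45 + 39 + 42 − 14 − 16 − 16 + 1 = 81%
P(none) = 100% − 81% = 19%

19%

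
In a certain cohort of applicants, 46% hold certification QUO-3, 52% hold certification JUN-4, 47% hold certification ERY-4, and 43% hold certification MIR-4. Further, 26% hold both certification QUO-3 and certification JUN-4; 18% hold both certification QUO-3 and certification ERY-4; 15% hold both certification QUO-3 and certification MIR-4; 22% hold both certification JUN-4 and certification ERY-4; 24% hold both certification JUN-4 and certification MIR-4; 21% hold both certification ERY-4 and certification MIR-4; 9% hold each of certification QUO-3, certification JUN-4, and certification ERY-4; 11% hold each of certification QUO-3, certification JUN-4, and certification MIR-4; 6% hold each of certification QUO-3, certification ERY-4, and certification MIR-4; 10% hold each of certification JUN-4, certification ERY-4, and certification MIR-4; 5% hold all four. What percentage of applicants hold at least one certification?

By inclusion–exclusion:
P(≥1) = 46 + 52 + 47 + 43 − 26 − 18 − 15 − 22 − 24 − 21 + 9 + 11 + 6 + 10 − 5 = 93%

93%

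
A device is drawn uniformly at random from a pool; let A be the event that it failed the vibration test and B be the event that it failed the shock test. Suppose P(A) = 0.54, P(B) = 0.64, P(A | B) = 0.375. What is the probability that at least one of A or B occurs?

0.94

P(A ∩ B) = P(B)·P(A|B) = 0.64 × 0.375 = 0.24
Using inclusion–exclusion:
P(A ∪ B) = 0.54 + 0.64 − 0.24 = 0.94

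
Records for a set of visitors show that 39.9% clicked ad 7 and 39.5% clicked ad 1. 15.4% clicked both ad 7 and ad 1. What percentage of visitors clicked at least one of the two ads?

P(at least one) = 39.9 + 39.5 − 15.4 = 64.0%

64.0%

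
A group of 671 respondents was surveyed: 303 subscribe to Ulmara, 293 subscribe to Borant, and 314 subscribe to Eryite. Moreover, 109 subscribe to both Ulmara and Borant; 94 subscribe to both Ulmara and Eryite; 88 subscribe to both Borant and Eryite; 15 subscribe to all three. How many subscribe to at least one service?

634

By inclusion–exclusion:
|union| = 303 + 293 + 314 − 109 − 94 − 88 + 15 = 634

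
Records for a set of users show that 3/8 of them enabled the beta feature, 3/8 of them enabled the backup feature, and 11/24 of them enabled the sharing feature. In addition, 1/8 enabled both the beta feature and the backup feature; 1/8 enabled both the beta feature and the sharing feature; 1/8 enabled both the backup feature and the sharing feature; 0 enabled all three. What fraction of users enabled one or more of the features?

By inclusion-exclusion,
P(≥1) = 3/8 + 3/8 + 11/24 − 1/8 − 1/8 − 1/8 + 0 = 5/6

5/6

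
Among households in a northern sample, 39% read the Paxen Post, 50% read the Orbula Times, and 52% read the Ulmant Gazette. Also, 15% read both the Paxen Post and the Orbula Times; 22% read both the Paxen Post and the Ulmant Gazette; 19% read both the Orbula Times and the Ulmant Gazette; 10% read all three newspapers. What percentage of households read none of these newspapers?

5%

Using inclusion–exclusion:
P(≥1) = 39 + 50 + 52 − 15 − 22 − 19 + 10 = 95%
P(none) = 100% − 95% = 5%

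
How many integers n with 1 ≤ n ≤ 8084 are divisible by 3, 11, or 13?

floor(8084/3) + floor(8084/11) + floor(8084/13) − floor(8084/33) − floor(8084/39) − floor(8084/143) + floor(8084/429) = 2694 + 734 + 621 − 244 − 207 − 56 + 18 = 3560

3560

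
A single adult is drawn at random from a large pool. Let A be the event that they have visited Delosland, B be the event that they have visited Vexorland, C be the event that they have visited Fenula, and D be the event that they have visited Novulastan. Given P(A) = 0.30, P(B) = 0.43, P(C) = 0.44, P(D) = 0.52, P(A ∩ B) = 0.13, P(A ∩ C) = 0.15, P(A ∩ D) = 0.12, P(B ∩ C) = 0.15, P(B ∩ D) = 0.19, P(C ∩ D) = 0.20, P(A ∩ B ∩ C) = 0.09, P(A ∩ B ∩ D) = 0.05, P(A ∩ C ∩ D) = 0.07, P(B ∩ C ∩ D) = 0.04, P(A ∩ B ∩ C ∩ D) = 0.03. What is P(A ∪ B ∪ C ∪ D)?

0.97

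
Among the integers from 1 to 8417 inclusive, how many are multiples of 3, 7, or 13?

By inclusion-exclusion,
floor(8417/3) + floor(8417/7) + floor(8417/13) − floor(8417/21) − floor(8417/39) − floor(8417/91) + floor(8417/273) = 2805 + 1202 + 647 − 400 − 215 − 92 + 30 = 3977

3977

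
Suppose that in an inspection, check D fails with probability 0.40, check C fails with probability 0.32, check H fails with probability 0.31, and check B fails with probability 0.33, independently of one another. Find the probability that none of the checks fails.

P(none) = (1 − 0.40) × (1 − 0.32) × (1 − 0.31) × (1 − 0.33) = 0.60 × 0.68 × 0.69 × 0.67 = 0.1886184

0.1886184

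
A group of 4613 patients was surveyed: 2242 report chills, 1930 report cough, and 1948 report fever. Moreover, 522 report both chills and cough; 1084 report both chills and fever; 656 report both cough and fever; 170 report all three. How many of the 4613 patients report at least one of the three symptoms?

4028

|union| = 2242 + 1930 + 1948 − 522 − 1084 − 656 + 170 = 4028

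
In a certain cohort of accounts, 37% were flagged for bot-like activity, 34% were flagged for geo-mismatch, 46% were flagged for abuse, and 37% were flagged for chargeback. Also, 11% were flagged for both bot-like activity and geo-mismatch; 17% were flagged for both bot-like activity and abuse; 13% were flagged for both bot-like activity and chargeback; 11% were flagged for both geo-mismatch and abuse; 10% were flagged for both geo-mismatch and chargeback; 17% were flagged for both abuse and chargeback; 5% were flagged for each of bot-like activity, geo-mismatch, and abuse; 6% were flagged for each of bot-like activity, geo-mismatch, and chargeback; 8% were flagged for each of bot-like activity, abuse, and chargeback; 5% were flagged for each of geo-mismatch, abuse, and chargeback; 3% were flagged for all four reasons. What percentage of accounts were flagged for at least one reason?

96%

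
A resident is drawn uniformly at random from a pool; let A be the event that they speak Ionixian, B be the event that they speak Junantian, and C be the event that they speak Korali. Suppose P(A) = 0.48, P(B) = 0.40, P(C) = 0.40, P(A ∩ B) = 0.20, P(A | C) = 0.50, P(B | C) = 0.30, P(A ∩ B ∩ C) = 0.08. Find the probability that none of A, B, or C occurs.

0.16

P(A ∩ C) = P(C)·P(A|C) = 0.40 × 0.50 = 0.20
P(B ∩ C) = P(C)·P(B|C) = 0.40 × 0.30 = 0.12
Apply inclusion-exclusion:
P(A ∪ B ∪ C) = 0.48 + 0.40 + 0.40 − 0.20 − 0.20 − 0.12 + 0.08 = 0.84
P(none) = 1 − 0.84 = 0.16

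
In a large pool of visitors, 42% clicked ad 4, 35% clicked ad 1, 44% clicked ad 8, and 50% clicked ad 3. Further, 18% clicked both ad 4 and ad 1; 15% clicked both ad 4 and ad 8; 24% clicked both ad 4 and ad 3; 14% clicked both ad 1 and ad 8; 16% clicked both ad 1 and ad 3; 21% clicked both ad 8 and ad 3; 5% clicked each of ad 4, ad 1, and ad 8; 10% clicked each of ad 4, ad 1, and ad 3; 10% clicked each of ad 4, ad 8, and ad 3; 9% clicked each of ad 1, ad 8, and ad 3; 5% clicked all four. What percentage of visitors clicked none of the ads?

8%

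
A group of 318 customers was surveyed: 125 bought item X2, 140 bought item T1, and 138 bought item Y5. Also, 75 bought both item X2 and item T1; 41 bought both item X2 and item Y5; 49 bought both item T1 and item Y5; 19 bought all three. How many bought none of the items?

|at least one| = 125 + 140 + 138 − 75 − 41 − 49 + 19 = 257
None: 318 − 257 = 61

61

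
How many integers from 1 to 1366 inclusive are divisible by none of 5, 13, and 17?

Using inclusion–exclusion:
273 + 105 + 80 − 21 − 16 − 6 + 1 = 416
1366 − 416 = 950

950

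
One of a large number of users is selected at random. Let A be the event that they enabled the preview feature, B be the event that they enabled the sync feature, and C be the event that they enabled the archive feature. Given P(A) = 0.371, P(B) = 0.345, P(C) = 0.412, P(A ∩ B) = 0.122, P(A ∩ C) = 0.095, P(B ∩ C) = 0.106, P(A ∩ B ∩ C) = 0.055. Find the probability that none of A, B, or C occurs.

By inclusion–exclusion:
P(A ∪ B ∪ C) = 0.371 + 0.345 + 0.412 − 0.122 − 0.095 − 0.106 + 0.055 = 0.860
P(none) = 1 − 0.860 = 0.140

0.140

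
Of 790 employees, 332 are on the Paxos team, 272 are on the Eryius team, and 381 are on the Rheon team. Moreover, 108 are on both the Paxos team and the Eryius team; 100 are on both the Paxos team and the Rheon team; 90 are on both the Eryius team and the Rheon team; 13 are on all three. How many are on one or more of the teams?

700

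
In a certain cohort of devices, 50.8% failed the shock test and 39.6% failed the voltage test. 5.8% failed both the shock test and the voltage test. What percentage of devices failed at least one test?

Inclusion–exclusion gives
P(at least one) = 50.8 + 39.6 − 5.8 = 84.6%

84.6%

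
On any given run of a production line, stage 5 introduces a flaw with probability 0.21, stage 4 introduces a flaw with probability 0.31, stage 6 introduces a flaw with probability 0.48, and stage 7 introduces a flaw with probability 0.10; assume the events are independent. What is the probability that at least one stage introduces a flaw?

0.7448932

Independence gives P(none) = ∏(1 − pᵢ).
P(none) = (1 − 0.21) × (1 − 0.31) × (1 − 0.48) × (1 − 0.10) = 0.79 × 0.69 × 0.52 × 0.90 = 0.2551068
P(at least one) = 1 − 0.2551068 = 0.7448932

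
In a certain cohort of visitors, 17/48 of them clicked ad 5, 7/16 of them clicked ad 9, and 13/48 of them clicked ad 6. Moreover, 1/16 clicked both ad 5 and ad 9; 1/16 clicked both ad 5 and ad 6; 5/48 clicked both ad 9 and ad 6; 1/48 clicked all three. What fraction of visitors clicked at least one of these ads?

41/48

Apply inclusion-exclusion:
P(≥1) = 17/48 + 7/16 + 13/48 − 1/16 − 1/16 − 5/48 + 1/48 = 41/48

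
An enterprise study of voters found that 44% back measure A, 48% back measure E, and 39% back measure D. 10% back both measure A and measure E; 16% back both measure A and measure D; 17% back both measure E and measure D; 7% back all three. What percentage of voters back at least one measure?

Apply inclusion-exclusion:
P(at least one) = 44 + 48 + 39 − 10 − 16 − 17 + 7 = 95%

95%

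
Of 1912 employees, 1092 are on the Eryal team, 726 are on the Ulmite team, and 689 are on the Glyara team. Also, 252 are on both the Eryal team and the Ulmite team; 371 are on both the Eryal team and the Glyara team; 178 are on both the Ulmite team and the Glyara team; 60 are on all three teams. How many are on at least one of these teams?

|at least one| = 1092 + 726 + 689 − 252 − 371 − 178 + 60 = 1766

1766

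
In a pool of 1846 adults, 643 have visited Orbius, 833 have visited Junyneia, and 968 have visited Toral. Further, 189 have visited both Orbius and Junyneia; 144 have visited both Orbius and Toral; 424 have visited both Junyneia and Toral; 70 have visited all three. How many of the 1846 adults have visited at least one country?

Apply inclusion-exclusion:
|at least one| = 643 + 833 + 968 − 189 − 144 − 424 + 70 = 1757

1757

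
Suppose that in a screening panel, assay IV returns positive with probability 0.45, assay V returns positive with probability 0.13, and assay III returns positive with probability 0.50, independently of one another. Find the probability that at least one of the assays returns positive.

0.76075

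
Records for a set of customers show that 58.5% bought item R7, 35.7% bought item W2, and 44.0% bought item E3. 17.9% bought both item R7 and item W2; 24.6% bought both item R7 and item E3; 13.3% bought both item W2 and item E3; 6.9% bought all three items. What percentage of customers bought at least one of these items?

89.3%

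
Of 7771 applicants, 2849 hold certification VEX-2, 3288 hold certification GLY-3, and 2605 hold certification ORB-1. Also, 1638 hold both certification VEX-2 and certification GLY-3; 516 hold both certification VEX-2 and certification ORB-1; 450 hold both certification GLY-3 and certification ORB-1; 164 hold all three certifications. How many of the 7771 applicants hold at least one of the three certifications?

6302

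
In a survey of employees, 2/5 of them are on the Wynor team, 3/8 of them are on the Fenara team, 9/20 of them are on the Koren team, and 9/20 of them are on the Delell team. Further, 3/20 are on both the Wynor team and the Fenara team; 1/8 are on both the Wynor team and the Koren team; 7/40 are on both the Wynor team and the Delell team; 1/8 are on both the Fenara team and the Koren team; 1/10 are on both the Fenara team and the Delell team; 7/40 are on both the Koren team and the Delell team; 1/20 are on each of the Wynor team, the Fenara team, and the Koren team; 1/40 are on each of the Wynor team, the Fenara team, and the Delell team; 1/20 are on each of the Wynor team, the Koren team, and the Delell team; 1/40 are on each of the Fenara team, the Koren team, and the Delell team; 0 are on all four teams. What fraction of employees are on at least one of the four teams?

P(union) = 2/5 + 3/8 + 9/20 + 9/20 − 3/20 − 1/8 − 7/40 − 1/8 − 1/10 − 7/40 + 1/20 + 1/40 + 1/20 + 1/40 − 0 = 39/40

39/40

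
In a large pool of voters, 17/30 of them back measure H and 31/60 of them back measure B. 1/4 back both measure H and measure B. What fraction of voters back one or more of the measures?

Apply inclusion-exclusion:
P(union) = 17/30 + 31/60 − 1/4 = 5/6

5/6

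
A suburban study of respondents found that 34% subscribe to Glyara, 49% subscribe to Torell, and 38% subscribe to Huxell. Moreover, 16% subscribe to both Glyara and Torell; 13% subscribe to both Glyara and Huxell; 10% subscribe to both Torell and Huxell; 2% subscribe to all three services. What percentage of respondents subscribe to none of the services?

16%

Inclusion–exclusion gives
P(union) = 34 + 49 + 38 − 16 − 13 − 10 + 2 = 84%
P(none) = 100% − 84% = 16%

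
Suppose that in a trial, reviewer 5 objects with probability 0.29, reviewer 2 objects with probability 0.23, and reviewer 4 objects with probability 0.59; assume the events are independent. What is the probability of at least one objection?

P(none) = (1 − 0.29) × (1 − 0.23) × (1 − 0.59) = 0.71 × 0.77 × 0.41 = 0.224147
P(at least one) = 1 − 0.224147 = 0.775853

0.775853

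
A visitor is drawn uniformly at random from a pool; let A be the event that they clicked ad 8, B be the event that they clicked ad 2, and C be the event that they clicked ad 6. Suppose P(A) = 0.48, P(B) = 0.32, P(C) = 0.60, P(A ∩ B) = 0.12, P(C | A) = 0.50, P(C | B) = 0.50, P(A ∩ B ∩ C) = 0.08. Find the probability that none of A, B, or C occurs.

0.04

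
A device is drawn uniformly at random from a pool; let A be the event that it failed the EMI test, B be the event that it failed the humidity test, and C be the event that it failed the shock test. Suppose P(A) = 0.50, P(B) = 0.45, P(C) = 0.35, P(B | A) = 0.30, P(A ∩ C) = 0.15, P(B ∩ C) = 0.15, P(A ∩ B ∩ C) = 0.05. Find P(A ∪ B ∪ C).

P(A ∩ B) = P(A)·P(B|A) = 0.50 × 0.30 = 0.15
P(A ∪ B ∪ C) = 0.50 + 0.45 + 0.35 − 0.15 − 0.15 − 0.15 + 0.05 = 0.90

0.90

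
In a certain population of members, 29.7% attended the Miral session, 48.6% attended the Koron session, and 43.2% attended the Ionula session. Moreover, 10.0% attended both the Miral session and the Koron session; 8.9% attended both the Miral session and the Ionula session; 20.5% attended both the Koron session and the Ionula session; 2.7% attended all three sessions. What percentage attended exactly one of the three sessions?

Using the inclusion–exclusion count for exactly one event:
P(exactly one) = 29.7 + 48.6 + 43.2 − 2·10.0 − 2·8.9 − 2·20.5 + 3·2.7 = 50.8%

50.8%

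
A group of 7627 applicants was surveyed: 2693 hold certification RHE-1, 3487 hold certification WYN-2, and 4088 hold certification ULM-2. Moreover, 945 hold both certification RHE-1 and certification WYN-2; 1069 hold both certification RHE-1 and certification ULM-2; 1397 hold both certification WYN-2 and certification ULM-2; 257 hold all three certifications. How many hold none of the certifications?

Apply inclusion-exclusion:
|at least one| = 2693 + 3487 + 4088 − 945 − 1069 − 1397 + 257 = 7114
None: 7627 − 7114 = 513

513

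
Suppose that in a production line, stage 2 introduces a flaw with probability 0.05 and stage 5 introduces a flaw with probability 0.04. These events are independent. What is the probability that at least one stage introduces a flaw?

0.088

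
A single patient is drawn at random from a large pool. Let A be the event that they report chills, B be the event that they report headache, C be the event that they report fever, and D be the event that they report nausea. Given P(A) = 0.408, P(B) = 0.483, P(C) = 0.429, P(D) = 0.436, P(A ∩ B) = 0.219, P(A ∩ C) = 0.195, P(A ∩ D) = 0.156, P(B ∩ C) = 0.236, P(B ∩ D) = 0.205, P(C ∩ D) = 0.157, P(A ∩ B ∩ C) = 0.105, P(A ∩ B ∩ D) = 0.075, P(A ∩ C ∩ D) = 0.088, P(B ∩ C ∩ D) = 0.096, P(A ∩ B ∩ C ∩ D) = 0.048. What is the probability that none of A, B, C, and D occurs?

P(A ∪ B ∪ C ∪ D) = 0.408 + 0.483 + 0.429 + 0.436 − 0.219 − 0.195 − 0.156 − 0.236 − 0.205 − 0.157 + 0.105 + 0.075 + 0.088 + 0.096 − 0.048 = 0.904
P(none) = 1 − 0.904 = 0.096

0.096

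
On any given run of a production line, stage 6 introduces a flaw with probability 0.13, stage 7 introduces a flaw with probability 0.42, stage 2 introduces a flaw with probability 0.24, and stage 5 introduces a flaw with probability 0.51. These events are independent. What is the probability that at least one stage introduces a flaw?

0.81208696

P(none) = (1 − 0.13) × (1 − 0.42) × (1 − 0.24) × (1 − 0.51) = 0.87 × 0.58 × 0.76 × 0.49 = 0.18791304
P(at least one) = 1 − 0.18791304 = 0.81208696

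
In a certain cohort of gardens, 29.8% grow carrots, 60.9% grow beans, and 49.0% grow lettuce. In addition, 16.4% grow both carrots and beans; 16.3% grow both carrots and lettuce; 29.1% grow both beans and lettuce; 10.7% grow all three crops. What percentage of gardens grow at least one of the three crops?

88.6%

P(≥1) = 29.8 + 60.9 + 49.0 − 16.4 − 16.3 − 29.1 + 10.7 = 88.6%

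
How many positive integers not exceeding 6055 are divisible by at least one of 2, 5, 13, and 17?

3950

Using inclusion–exclusion:
3027 + 1211 + 465 + 356 − 605 − 232 − 178 − 93 − 71 − 27 + 46 + 35 + 13 + 5 − 2 = 3950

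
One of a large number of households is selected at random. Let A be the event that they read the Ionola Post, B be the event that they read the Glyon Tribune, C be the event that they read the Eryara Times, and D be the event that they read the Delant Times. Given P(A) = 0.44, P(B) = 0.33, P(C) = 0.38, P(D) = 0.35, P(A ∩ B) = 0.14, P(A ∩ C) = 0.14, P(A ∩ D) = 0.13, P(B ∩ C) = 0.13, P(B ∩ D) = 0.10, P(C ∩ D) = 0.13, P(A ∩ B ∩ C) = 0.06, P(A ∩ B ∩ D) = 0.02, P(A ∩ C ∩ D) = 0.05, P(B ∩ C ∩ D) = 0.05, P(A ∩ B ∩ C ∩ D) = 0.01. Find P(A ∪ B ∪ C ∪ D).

P(A ∪ B ∪ C ∪ D) = 0.44 + 0.33 + 0.38 + 0.35 − 0.14 − 0.14 − 0.13 − 0.13 − 0.10 − 0.13 + 0.06 + 0.02 + 0.05 + 0.05 − 0.01 = 0.90

0.90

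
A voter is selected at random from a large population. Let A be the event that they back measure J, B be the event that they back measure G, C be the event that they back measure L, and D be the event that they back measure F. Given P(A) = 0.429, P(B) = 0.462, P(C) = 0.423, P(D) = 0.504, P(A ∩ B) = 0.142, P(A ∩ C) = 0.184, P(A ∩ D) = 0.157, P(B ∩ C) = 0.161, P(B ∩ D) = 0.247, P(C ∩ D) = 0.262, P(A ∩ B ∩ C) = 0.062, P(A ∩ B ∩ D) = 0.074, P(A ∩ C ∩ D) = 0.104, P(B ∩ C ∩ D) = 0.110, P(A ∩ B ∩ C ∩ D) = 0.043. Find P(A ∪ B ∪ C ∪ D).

P(A ∪ B ∪ C ∪ D) = 0.429 + 0.462 + 0.423 + 0.504 − 0.142 − 0.184 − 0.157 − 0.161 − 0.247 − 0.262 + 0.062 + 0.074 + 0.104 + 0.110 − 0.043 = 0.972

0.972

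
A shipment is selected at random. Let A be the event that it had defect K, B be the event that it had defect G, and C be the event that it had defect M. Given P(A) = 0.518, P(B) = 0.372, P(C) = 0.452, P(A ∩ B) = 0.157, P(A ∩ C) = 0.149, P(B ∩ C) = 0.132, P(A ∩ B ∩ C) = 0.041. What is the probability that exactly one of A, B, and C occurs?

0.589

P(exactly one) = 0.518 + 0.372 + 0.452 − 2·0.157 − 2·0.149 − 2·0.132 + 3·0.041 = 0.589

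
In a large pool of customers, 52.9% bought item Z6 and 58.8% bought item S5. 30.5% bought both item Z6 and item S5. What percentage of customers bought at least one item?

81.2%

Inclusion–exclusion gives
P(union) = 52.9 + 58.8 − 30.5 = 81.2%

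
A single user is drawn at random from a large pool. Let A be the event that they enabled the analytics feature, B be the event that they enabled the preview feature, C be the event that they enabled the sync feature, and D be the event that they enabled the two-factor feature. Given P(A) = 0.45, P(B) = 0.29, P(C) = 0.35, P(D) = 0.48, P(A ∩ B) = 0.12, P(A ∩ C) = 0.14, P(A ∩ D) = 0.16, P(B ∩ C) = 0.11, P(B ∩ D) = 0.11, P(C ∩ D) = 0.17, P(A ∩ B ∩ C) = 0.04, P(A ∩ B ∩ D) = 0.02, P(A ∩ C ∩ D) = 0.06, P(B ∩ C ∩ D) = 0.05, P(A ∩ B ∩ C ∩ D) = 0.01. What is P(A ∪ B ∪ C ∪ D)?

0.92

P(A ∪ B ∪ C ∪ D) = 0.45 + 0.29 + 0.35 + 0.48 − 0.12 − 0.14 − 0.16 − 0.11 − 0.11 − 0.17 + 0.04 + 0.02 + 0.06 + 0.05 − 0.01 = 0.92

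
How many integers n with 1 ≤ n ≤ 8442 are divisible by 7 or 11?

1864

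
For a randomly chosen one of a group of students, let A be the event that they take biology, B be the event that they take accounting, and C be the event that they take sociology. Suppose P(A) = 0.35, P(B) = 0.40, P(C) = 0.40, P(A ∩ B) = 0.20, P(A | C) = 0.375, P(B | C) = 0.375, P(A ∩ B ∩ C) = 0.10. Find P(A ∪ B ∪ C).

P(A ∩ C) = P(C)·P(A|C) = 0.40 × 0.375 = 0.15
P(B ∩ C) = P(C)·P(B|C) = 0.40 × 0.375 = 0.15
P(A ∪ B ∪ C) = 0.35 + 0.40 + 0.40 − 0.20 − 0.15 − 0.15 + 0.10 = 0.75

0.75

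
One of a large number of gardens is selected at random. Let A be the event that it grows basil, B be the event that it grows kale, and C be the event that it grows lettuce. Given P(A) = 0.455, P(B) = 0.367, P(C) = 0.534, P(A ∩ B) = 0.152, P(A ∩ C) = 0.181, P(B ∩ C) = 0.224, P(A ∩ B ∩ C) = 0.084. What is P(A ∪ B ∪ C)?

P(A ∪ B ∪ C) = 0.455 + 0.367 + 0.534 − 0.152 − 0.181 − 0.224 + 0.084 = 0.883

0.883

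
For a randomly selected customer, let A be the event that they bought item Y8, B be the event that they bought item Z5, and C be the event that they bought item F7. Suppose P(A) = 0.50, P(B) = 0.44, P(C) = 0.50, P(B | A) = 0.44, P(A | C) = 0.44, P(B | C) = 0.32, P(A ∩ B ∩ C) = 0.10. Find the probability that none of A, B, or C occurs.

0.06

P(A ∩ B) = P(A)·P(B|A) = 0.50 × 0.44 = 0.22
P(A ∩ C) = P(C)·P(A|C) = 0.50 × 0.44 = 0.22
P(B ∩ C) = P(C)·P(B|C) = 0.50 × 0.32 = 0.16
By inclusion-exclusion,
P(A ∪ B ∪ C) = 0.50 + 0.44 + 0.50 − 0.22 − 0.22 − 0.16 + 0.10 = 0.94
P(none) = 1 − 0.94 = 0.06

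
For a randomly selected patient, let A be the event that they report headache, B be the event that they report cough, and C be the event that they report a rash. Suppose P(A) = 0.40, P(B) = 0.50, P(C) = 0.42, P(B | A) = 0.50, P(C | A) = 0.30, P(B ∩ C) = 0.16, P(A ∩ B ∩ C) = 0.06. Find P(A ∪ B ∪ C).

0.90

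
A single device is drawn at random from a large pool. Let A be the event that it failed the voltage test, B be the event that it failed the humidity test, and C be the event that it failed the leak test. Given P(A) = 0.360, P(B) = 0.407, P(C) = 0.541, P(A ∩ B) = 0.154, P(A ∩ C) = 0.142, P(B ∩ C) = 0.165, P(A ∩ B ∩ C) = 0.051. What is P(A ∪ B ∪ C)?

Using inclusion–exclusion:
P(A ∪ B ∪ C) = 0.360 + 0.407 + 0.541 − 0.154 − 0.142 − 0.165 + 0.051 = 0.898

0.898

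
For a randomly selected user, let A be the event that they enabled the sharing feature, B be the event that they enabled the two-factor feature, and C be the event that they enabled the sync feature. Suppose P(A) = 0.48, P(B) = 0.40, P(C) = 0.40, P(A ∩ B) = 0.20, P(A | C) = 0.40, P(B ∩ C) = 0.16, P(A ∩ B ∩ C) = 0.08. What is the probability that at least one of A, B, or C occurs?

0.84

P(A ∩ C) = P(C)·P(A|C) = 0.40 × 0.40 = 0.16
Apply inclusion-exclusion:
P(A ∪ B ∪ C) = 0.48 + 0.40 + 0.40 − 0.20 − 0.16 − 0.16 + 0.08 = 0.84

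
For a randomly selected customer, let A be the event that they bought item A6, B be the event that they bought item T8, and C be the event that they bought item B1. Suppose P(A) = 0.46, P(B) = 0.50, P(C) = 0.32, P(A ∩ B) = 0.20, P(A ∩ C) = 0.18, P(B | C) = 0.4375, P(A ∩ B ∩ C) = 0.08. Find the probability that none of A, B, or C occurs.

P(B ∩ C) = P(C)·P(B|C) = 0.32 × 0.4375 = 0.14
Using inclusion–exclusion:
P(A ∪ B ∪ C) = 0.46 + 0.50 + 0.32 − 0.20 − 0.18 − 0.14 + 0.08 = 0.84
P(none) = 1 − 0.84 = 0.16

0.16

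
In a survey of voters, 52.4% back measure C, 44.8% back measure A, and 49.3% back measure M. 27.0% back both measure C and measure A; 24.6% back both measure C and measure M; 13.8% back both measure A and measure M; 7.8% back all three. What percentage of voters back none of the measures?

P(≥1) = 52.4 + 44.8 + 49.3 − 27.0 − 24.6 − 13.8 + 7.8 = 88.9%
P(none) = 100% − 88.9% = 11.1%

11.1%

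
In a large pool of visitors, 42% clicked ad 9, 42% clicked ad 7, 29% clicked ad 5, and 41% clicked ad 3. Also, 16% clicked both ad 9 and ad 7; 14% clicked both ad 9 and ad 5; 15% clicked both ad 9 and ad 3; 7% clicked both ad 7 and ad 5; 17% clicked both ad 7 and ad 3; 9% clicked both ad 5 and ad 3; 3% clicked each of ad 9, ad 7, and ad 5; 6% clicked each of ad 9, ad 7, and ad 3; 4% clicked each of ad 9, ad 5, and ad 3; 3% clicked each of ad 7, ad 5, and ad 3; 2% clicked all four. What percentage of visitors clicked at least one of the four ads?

Apply inclusion-exclusion:
P(at least one) = 42 + 42 + 29 + 41 − 16 − 14 − 15 − 7 − 17 − 9 + 3 + 6 + 4 + 3 − 2 = 90%

90%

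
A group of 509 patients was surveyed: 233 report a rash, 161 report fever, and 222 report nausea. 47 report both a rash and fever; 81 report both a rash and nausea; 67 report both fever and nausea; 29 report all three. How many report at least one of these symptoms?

By inclusion-exclusion,
|union| = 233 + 161 + 222 − 47 − 81 − 67 + 29 = 450

450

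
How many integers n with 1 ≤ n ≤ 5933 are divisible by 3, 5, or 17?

2955

1977 + 1186 + 349 − 395 − 116 − 69 + 23 = 2955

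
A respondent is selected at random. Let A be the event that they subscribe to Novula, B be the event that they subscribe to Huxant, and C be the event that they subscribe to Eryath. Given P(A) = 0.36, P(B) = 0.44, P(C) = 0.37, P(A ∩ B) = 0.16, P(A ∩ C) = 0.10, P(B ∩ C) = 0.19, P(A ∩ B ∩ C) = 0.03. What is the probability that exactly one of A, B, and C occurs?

Using the inclusion–exclusion count for exactly one event:
P(exactly one) = 0.36 + 0.44 + 0.37 − 2·0.16 − 2·0.10 − 2·0.19 + 3·0.03 = 0.36

0.36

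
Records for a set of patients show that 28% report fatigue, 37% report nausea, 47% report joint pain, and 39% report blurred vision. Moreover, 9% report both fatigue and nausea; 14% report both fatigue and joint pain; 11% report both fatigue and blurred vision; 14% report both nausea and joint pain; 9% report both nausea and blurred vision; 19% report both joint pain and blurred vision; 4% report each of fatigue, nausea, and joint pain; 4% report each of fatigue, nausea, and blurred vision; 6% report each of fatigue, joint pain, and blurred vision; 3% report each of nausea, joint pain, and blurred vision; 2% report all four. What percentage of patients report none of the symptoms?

P(≥1) = 28 + 37 + 47 + 39 − 9 − 14 − 11 − 14 − 9 − 19 + 4 + 4 + 6 + 3 − 2 = 90%
P(none) = 100% − 90% = 10%

10%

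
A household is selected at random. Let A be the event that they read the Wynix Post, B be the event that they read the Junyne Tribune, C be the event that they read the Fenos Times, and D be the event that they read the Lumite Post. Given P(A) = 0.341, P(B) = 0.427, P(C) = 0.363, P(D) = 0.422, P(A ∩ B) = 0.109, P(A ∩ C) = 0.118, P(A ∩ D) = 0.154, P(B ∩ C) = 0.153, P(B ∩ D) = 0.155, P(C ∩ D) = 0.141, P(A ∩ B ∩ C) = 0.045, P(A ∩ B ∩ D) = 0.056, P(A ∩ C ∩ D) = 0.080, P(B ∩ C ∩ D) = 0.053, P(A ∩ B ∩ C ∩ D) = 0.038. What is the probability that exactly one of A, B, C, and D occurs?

0.443

P(exactly one) = 0.341 + 0.427 + 0.363 + 0.422 − 2·0.109 − 2·0.118 − 2·0.154 − 2·0.153 − 2·0.155 − 2·0.141 + 3·0.045 + 3·0.056 + 3·0.080 + 3·0.053 − 4·0.038 = 0.443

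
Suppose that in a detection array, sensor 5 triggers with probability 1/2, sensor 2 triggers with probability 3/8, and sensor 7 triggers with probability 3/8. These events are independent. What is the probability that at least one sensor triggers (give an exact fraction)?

P(none) = (1 − 1/2) × (1 − 3/8) × (1 − 3/8) = 1/2 × 5/8 × 5/8 = 25/128
P(at least one) = 1 − 25/128 = 103/128

103/128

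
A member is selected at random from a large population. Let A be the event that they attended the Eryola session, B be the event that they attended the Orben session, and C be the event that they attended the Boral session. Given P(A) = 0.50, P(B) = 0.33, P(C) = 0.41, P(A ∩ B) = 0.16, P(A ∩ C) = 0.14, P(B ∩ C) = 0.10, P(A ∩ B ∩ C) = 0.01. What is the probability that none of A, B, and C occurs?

0.15

By inclusion-exclusion,
P(A ∪ B ∪ C) = 0.50 + 0.33 + 0.41 − 0.16 − 0.14 − 0.10 + 0.01 = 0.85
P(none) = 1 − 0.85 = 0.15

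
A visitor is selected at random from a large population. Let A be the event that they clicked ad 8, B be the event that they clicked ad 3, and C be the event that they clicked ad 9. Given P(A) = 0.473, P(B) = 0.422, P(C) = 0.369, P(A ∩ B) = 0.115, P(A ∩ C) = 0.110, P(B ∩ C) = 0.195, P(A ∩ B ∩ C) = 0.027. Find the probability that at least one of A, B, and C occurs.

0.871

Apply inclusion-exclusion:
P(A ∪ B ∪ C) = 0.473 + 0.422 + 0.369 − 0.115 − 0.110 − 0.195 + 0.027 = 0.871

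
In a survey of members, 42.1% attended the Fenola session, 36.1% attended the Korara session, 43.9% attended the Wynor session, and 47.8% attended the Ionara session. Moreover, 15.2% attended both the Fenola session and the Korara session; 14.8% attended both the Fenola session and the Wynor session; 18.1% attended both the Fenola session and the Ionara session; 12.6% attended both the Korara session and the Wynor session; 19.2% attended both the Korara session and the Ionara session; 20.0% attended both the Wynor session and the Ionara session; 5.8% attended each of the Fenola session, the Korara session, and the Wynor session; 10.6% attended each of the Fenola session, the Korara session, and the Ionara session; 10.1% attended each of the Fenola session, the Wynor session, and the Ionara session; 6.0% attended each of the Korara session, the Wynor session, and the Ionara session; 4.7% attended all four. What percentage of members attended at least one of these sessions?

By inclusion–exclusion:
P(at least one) = 42.1 + 36.1 + 43.9 + 47.8 − 15.2 − 14.8 − 18.1 − 12.6 − 19.2 − 20.0 + 5.8 + 10.6 + 10.1 + 6.0 − 4.7 = 97.8%

97.8%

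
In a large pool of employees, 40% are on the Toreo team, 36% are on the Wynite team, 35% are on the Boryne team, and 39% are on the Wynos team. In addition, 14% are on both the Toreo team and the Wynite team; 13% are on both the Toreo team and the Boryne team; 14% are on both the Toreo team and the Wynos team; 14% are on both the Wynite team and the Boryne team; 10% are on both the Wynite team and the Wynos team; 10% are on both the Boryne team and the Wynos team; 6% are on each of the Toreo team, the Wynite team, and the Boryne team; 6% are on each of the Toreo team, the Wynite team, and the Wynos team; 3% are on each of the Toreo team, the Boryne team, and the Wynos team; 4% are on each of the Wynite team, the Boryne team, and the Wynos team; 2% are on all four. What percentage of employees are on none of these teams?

By inclusion-exclusion,
P(union) = 40 + 36 + 35 + 39 − 14 − 13 − 14 − 14 − 10 − 10 + 6 + 6 + 3 + 4 − 2 = 92%
P(none) = 100% − 92% = 8%

8%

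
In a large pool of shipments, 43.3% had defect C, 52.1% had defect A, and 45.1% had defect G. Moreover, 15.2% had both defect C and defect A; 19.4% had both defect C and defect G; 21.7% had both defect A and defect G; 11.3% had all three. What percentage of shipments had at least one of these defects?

95.5%

P(at least one) = 43.3 + 52.1 + 45.1 − 15.2 − 19.4 − 21.7 + 11.3 = 95.5%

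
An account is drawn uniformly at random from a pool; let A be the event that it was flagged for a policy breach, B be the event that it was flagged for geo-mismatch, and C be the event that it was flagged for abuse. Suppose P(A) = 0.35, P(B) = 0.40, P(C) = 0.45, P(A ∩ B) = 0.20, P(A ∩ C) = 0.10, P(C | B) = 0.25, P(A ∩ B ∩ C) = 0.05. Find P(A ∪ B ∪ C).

0.85

P(B ∩ C) = P(B)·P(C|B) = 0.40 × 0.25 = 0.10
P(A ∪ B ∪ C) = 0.35 + 0.40 + 0.45 − 0.20 − 0.10 − 0.10 + 0.05 = 0.85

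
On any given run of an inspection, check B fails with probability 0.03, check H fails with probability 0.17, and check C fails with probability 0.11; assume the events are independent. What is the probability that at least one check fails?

0.283461

P(none) = (1 − 0.03) × (1 − 0.17) × (1 − 0.11) = 0.97 × 0.83 × 0.89 = 0.716539
P(at least one) = 1 − 0.716539 = 0.283461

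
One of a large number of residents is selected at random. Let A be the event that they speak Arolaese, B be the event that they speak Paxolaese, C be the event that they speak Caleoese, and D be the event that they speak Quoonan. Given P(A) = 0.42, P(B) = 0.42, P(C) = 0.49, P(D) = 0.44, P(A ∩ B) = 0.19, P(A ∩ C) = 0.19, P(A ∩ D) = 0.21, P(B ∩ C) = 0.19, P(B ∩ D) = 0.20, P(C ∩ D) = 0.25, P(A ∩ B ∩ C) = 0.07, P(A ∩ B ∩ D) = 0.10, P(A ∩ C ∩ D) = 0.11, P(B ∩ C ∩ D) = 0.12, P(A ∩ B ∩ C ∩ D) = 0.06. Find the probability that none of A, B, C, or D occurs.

By inclusion-exclusion,
P(A ∪ B ∪ C ∪ D) = 0.42 + 0.42 + 0.49 + 0.44 − 0.19 − 0.19 − 0.21 − 0.19 − 0.20 − 0.25 + 0.07 + 0.10 + 0.11 + 0.12 − 0.06 = 0.88
P(none) = 1 − 0.88 = 0.12

0.12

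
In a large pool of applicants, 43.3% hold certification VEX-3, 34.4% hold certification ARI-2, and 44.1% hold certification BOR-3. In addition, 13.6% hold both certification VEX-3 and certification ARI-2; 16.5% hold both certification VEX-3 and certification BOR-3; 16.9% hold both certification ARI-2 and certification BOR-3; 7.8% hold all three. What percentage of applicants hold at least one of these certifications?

82.6%

By inclusion-exclusion,
P(union) = 43.3 + 34.4 + 44.1 − 13.6 − 16.5 − 16.9 + 7.8 = 82.6%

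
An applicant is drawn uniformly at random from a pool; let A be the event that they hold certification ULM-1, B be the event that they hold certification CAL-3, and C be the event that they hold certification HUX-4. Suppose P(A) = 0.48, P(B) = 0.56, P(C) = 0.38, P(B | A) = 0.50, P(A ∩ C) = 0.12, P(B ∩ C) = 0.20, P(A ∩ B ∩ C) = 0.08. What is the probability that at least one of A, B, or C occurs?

P(A ∩ B) = P(A)·P(B|A) = 0.48 × 0.50 = 0.24
Using inclusion–exclusion:
P(A ∪ B ∪ C) = 0.48 + 0.56 + 0.38 − 0.24 − 0.12 − 0.20 + 0.08 = 0.94

0.94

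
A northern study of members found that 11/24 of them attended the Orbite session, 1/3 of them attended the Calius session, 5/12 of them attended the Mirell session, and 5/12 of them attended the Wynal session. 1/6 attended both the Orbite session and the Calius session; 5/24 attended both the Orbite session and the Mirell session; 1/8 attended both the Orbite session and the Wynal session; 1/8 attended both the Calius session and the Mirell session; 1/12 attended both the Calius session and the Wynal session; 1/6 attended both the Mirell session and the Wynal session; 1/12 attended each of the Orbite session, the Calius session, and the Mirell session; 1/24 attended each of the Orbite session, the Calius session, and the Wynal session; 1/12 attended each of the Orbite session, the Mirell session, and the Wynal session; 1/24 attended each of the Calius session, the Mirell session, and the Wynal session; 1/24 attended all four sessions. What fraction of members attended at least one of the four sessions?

P(at least one) = 11/24 + 1/3 + 5/12 + 5/12 − 1/6 − 5/24 − 1/8 − 1/8 − 1/12 − 1/6 + 1/12 + 1/24 + 1/12 + 1/24 − 1/24 = 23/24

23/24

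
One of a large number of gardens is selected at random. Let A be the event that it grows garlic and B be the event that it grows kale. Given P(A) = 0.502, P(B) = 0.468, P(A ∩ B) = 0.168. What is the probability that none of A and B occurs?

0.198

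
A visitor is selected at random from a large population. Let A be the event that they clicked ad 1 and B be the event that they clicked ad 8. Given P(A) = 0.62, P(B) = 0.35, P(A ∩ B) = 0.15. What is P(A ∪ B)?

By inclusion-exclusion,
P(A ∪ B) = 0.62 + 0.35 − 0.15 = 0.82

0.82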